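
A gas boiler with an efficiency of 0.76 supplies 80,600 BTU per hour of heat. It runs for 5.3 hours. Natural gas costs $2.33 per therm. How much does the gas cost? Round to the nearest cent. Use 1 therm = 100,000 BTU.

$13.10

Heat delivered = 80,600 BTU/h × 5.3 h = 427,180 BTU
Gas input = 427,180 / 0.76 = 562,079 BTU
= 562,079 / 100,000 = 5.621 therm
Cost = 5.621 × $2.33/therm = $13.10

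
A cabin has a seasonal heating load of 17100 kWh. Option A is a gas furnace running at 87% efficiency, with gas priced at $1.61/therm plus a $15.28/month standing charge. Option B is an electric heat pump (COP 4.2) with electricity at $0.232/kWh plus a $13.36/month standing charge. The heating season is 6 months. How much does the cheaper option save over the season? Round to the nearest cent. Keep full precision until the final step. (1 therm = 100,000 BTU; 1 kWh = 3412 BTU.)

Heat load = 17100 kWh × 3412 = 58,345,200 BTU
Gas: input = 58,345,200 / 0.87 = 67,063,448 BTU = 670.6 therm → 670.6 × $1.61 = $1,079.72; + 6 × $15.28 standing = $1,171.40
Heat pump: 58,345,200 BTU / 3412 = 17,100 kWh heat; / 4.2 = 4,071 kWh in → × $0.232 = $944.57; + 6 × $13.36 standing = $1,024.73
Difference = |$1,171.40 − $1,024.73| = $146.67

$146.67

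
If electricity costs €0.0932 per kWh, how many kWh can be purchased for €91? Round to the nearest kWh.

€91 / €0.0932 per kWh = 976.4 kWh

976 kWh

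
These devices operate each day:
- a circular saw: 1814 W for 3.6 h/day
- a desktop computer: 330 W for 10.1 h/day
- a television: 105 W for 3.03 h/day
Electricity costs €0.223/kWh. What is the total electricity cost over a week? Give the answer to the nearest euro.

€16

circular saw: 1814 W × 3.6 h × 7 d = 45,713 Wh = 45.71 kWh
desktop computer: 330 W × 10.1 h × 7 d = 23,331 Wh = 23.33 kWh
television: 105 W × 3.03 h × 7 d = 2,227 Wh = 2.227 kWh
Total energy = 45.71 + 23.33 + 2.227 = 71.27 kWh
Cost = 71.27 kWh × €0.223 = €15.89 ≈ €16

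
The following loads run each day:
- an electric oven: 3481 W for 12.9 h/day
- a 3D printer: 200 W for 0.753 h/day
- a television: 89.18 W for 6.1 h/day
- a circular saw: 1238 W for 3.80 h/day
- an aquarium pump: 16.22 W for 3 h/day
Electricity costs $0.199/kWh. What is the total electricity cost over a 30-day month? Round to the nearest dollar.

electric oven: 3481 W × 12.9 h × 30 d = 1,347,147 Wh = 1,347 kWh
3D printer: 200 W × 0.753 h × 30 d = 4,518 Wh = 4.518 kWh
television: 89.18 W × 6.1 h × 30 d = 16,320 Wh = 16.32 kWh
circular saw: 1238 W × 3.80 h × 30 d = 141,132 Wh = 141.1 kWh
aquarium pump: 16.22 W × 3 h × 30 d = 1,460 Wh = 1.46 kWh
Total energy = 1,347 + 4.518 + 16.32 + 141.1 + 1.46 = 1,511 kWh
Cost = 1,511 kWh × $0.199 = $300.60 ≈ $301

$301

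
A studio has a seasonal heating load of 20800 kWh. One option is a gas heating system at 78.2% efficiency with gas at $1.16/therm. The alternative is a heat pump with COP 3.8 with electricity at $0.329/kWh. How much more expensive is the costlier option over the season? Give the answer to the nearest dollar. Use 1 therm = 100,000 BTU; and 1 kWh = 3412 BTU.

$748

Heat load = 20800 kWh × 3412 = 70,969,600 BTU
Gas: input = 70,969,600 / 0.782 = 90,753,964 BTU = 907.5 therm → 907.5 × $1.16 = $1,052.75
Heat pump: 70,969,600 BTU / 3412 = 20,800 kWh heat; / 3.8 = 5,474 kWh in → × $0.329 = $1,800.84
Difference = |$1,052.75 − $1,800.84| = $748.10 ≈ $748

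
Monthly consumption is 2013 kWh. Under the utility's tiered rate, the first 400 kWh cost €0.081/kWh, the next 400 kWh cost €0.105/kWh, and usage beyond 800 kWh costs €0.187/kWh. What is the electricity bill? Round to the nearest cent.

€301.23

First 400 kWh × €0.081 = €32.40
Next 400 kWh × €0.105 = €42.00
Remaining 1213 kWh × €0.187 = €226.83
Total = €301.23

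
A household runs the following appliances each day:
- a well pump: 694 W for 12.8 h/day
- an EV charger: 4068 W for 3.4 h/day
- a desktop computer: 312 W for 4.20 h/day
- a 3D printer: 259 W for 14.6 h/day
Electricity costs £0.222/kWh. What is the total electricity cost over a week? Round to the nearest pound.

£43

well pump: 694 W × 12.8 h × 7 d = 62,182 Wh = 62.18 kWh
EV charger: 4068 W × 3.4 h × 7 d = 96,818 Wh = 96.82 kWh
desktop computer: 312 W × 4.20 h × 7 d = 9,173 Wh = 9.173 kWh
3D printer: 259 W × 14.6 h × 7 d = 26,470 Wh = 26.47 kWh
Total energy = 62.18 + 96.82 + 9.173 + 26.47 = 194.6 kWh
Cost = 194.6 kWh × £0.222 = £43.21 ≈ £43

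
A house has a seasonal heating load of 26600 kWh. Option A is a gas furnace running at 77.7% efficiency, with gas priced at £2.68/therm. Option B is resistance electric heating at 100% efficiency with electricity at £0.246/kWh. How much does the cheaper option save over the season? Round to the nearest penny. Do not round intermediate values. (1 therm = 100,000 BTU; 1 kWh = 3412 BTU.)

Heat load = 26600 kWh × 3412 = 90,759,200 BTU
Gas: input = 90,759,200 / 0.777 = 116,807,207 BTU = 1,168 therm → 1,168 × £2.68 = £3,130.43
Electric: 90,759,200 BTU / 3412 = 26,600 kWh → × £0.246 = £6,543.60
Difference = |£3,130.43 − £6,543.60| = £3,413.17

£3413.17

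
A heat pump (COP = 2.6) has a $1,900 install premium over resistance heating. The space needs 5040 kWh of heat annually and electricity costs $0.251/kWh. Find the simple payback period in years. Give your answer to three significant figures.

Resistance: 5040 kWh × $0.251 = $1,265.04/yr
Heat pump: 5040 / 2.6 = 1938 kWh in → × $0.251 = $486.55/yr
Annual savings = $778.49
Payback = $1,900 / $778.49 = 2.44 years

2.44 years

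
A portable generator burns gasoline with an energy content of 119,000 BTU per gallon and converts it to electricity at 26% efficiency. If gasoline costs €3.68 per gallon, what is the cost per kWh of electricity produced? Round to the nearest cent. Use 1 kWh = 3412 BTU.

€0.41

Electrical output per gallon = 119,000 BTU × 0.26 / 3412 BTU/kWh = 9.068 kWh
Cost per kWh = €3.68 / 9.068 kWh = €0.406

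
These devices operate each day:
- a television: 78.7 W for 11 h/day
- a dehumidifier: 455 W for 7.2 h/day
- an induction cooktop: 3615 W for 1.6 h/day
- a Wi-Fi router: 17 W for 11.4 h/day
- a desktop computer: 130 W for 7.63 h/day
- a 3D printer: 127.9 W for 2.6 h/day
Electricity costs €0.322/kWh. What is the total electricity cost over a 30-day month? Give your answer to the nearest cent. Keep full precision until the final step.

television: 78.7 W × 11 h × 30 d = 25,971 Wh = 25.97 kWh
dehumidifier: 455 W × 7.2 h × 30 d = 98,280 Wh = 98.28 kWh
induction cooktop: 3615 W × 1.6 h × 30 d = 173,520 Wh = 173.5 kWh
Wi-Fi router: 17 W × 11.4 h × 30 d = 5,814 Wh = 5.814 kWh
desktop computer: 130 W × 7.63 h × 30 d = 29,757 Wh = 29.76 kWh
3D printer: 127.9 W × 2.6 h × 30 d = 9,976 Wh = 9.976 kWh
Total energy = 25.97 + 98.28 + 173.5 + 5.814 + 29.76 + 9.976 = 343.3 kWh
Cost = 343.3 kWh × €0.322 = €110.55

€110.55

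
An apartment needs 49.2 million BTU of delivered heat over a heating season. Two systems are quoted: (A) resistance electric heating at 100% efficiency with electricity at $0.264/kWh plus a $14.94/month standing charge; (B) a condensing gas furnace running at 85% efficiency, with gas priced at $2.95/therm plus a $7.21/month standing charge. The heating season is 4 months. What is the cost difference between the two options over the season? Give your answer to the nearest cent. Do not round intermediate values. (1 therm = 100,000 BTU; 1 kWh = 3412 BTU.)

Heat load = 49.2 × 10⁶ BTU = 49,200,000 BTU
Gas: input = 49,200,000 / 0.85 = 57,882,353 BTU = 578.8 therm → 578.8 × $2.95 = $1,707.53; + 4 × $7.21 standing = $1,736.37
Electric: 49,200,000 BTU / 3412 = 14,420 kWh → × $0.264 = $3,806.80; + 4 × $14.94 standing = $3,866.56
Difference = |$1,736.37 − $3,866.56| = $2,130.19

$2130.19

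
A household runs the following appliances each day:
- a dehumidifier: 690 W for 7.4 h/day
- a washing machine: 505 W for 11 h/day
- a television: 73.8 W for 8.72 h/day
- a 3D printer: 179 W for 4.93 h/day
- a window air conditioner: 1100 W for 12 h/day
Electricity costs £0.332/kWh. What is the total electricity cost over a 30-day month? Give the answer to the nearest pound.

dehumidifier: 690 W × 7.4 h × 30 d = 153,180 Wh = 153.2 kWh
washing machine: 505 W × 11 h × 30 d = 166,650 Wh = 166.7 kWh
television: 73.8 W × 8.72 h × 30 d = 19,306 Wh = 19.31 kWh
3D printer: 179 W × 4.93 h × 30 d = 26,474 Wh = 26.47 kWh
window air conditioner: 1100 W × 12 h × 30 d = 396,000 Wh = 396 kWh
Total energy = 153.2 + 166.7 + 19.31 + 26.47 + 396 = 761.6 kWh
Cost = 761.6 kWh × £0.332 = £252.85 ≈ £253

£253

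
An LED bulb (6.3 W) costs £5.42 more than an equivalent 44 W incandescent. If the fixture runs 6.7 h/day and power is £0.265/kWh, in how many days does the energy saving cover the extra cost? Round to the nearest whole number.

Power saved = 44 − 6.3 = 37.7 W
Daily energy saved = 37.7 W × 6.7 h = 252.6 Wh = 0.25259 kWh
Daily savings = 0.25259 × £0.265 = £0.0669
Payback = £5.42 / £0.0669 per day = 80.97 days

81 days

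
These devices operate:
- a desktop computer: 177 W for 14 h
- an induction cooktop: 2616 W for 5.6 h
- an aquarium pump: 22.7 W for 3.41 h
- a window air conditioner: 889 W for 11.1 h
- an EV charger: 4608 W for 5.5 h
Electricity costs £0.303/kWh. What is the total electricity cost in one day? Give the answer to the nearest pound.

desktop computer: 177 W × 14 h = 2,478 Wh = 2.478 kWh
induction cooktop: 2616 W × 5.6 h = 14,650 Wh = 14.65 kWh
aquarium pump: 22.7 W × 3.41 h = 77 Wh = 0.07741 kWh
window air conditioner: 889 W × 11.1 h = 9,868 Wh = 9.868 kWh
EV charger: 4608 W × 5.5 h = 25,344 Wh = 25.34 kWh
Total energy = 2.478 + 14.65 + 0.07741 + 9.868 + 25.34 = 52.42 kWh
Cost = 52.42 kWh × £0.303 = £15.88 ≈ £16

£16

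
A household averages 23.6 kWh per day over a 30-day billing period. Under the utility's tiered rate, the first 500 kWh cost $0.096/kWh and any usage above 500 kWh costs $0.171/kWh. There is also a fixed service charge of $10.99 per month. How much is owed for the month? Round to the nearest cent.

Usage = 23.6 kWh/day × 30 days = 708 kWh
First 500 kWh × $0.096 = $48.00
Remaining 208 kWh × $0.171 = $35.57
Energy charge = $83.57; + service $10.99 = $94.56

$94.56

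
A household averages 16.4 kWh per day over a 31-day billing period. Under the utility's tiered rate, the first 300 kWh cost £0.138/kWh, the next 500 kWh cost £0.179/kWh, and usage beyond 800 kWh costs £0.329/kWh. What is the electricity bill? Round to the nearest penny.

£78.70

Usage = 16.4 kWh/day × 31 days = 508.4 kWh
First 300 kWh × £0.138 = £41.40
Next 208.4 kWh × £0.179 = £37.30
Remaining tier: 0 kWh (not reached)
Total = £78.70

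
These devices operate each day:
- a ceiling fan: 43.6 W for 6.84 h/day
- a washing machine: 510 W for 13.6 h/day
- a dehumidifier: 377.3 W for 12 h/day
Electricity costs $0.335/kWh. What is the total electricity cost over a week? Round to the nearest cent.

ceiling fan: 43.6 W × 6.84 h × 7 d = 2,088 Wh = 2.088 kWh
washing machine: 510 W × 13.6 h × 7 d = 48,552 Wh = 48.55 kWh
dehumidifier: 377.3 W × 12 h × 7 d = 31,693 Wh = 31.69 kWh
Total energy = 2.088 + 48.55 + 31.69 = 82.33 kWh
Cost = 82.33 kWh × $0.335 = $27.58

$27.58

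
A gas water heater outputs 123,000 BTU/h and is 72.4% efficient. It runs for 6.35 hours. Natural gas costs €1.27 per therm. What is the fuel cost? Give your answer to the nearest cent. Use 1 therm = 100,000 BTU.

Heat delivered = 123,000 BTU/h × 6.35 h = 781,050 BTU
Gas input = 781,050 / 0.724 = 1,078,798 BTU
= 1,078,798 / 100,000 = 10.79 therm
Cost = 10.79 × €1.27/therm = €13.70

€13.70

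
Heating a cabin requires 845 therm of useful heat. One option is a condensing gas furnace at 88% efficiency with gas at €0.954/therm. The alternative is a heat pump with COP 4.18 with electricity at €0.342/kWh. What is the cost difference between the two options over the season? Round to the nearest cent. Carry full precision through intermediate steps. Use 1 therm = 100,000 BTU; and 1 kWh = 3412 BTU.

Heat load = 845 therm × 100,000 = 84,500,000 BTU
Gas: input = 84,500,000 / 0.880 = 96,022,727 BTU = 960.2 therm → 960.2 × €0.954 = €916.06
Heat pump: 84,500,000 BTU / 3412 = 24,770 kWh heat; / 4.18 = 5,925 kWh in → × €0.342 = €2,026.27
Difference = |€916.06 − €2,026.27| = €1,110.21

€1110.21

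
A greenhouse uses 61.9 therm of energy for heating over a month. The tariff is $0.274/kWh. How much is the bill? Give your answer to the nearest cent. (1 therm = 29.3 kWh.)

61.9 therm × (29.3 kWh/therm) = 1,814 kWh
Cost = 1,814 kWh × $0.274/kWh = $496.95

$496.95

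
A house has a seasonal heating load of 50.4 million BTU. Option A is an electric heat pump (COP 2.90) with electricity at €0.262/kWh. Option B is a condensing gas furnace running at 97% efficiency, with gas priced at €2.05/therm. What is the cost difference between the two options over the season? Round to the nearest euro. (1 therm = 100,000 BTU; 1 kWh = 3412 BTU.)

€269

Heat load = 50.4 × 10⁶ BTU = 50,400,000 BTU
Gas: input = 50,400,000 / 0.97 = 51,958,763 BTU = 519.6 therm → 519.6 × €2.05 = €1,065.15
Heat pump: 50,400,000 BTU / 3412 = 14,770 kWh heat; / 2.90 = 5,094 kWh in → × €0.262 = €1,334.52
Difference = |€1,065.15 − €1,334.52| = €269.36 ≈ €269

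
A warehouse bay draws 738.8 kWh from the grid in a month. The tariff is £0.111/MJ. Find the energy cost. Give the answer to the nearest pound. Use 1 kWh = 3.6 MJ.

738.8 kWh × (3.6 MJ/kWh) = 2,660 MJ
Cost = 2,660 MJ × £0.111/MJ = £295.22 ≈ £295

£295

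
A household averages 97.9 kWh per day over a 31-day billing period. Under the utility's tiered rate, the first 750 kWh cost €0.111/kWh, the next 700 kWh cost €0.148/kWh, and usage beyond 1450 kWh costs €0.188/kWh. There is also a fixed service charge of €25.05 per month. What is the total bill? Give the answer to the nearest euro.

€510

Usage = 97.9 kWh/day × 31 days = 3034.9 kWh
First 750 kWh × €0.111 = €83.25
Next 700 kWh × €0.148 = €103.60
Remaining 1584.9 kWh × €0.188 = €297.96
Energy charge = €484.81; + service €25.05 = €509.86 ≈ €510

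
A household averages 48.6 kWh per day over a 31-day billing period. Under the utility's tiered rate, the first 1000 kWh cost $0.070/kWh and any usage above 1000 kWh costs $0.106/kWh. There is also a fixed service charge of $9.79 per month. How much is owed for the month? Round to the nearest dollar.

$133

Usage = 48.6 kWh/day × 31 days = 1506.6 kWh
First 1000 kWh × $0.070 = $70.00
Remaining 506.6 kWh × $0.106 = $53.70
Energy charge = $123.70; + service $9.79 = $133.49 ≈ $133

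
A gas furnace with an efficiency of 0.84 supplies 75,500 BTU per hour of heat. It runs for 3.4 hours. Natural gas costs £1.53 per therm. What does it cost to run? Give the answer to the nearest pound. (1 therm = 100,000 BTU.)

£5

Heat delivered = 75,500 BTU/h × 3.4 h = 256,700 BTU
Gas input = 256,700 / 0.84 = 305,595 BTU
= 305,595 / 100,000 = 3.056 therm
Cost = 3.056 × £1.53/therm = £4.68 ≈ £5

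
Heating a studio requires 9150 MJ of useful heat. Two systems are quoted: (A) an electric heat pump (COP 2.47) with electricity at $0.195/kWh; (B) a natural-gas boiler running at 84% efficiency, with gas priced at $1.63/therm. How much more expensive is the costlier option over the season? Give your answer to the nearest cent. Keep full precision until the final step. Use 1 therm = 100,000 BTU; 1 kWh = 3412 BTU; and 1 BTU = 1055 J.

Heat load = 9150 MJ = 9,150,000,000 J / 1055 = 8,672,986 BTU
Gas: input = 8,672,986 / 0.84 = 10,324,983 BTU = 103.2 therm → 103.2 × $1.63 = $168.30
Heat pump: 8,672,986 BTU / 3412 = 2,542 kWh heat; / 2.47 = 1,029 kWh in → × $0.195 = $200.68
Difference = |$168.30 − $200.68| = $32.38

$32.38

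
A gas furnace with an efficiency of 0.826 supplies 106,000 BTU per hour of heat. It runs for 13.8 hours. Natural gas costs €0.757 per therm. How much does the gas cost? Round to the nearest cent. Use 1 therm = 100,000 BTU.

€13.41

Heat delivered = 106,000 BTU/h × 13.8 h = 1,462,800 BTU
Gas input = 1,462,800 / 0.826 = 1,770,944 BTU
= 1,770,944 / 100,000 = 17.71 therm
Cost = 17.71 × €0.757/therm = €13.41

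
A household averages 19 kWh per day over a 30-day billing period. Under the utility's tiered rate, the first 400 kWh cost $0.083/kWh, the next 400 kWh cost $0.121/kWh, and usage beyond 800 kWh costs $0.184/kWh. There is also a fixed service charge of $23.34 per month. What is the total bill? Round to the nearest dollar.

Usage = 19 kWh/day × 30 days = 570 kWh
First 400 kWh × $0.083 = $33.20
Next 170 kWh × $0.121 = $20.57
Remaining tier: 0 kWh (not reached)
Energy charge = $53.77; + service $23.34 = $77.11 ≈ $77

$77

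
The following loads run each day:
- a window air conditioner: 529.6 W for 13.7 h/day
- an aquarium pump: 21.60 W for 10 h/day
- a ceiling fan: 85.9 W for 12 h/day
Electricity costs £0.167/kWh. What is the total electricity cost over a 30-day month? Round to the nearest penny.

£42.60

window air conditioner: 529.6 W × 13.7 h × 30 d = 217,666 Wh = 217.7 kWh
aquarium pump: 21.60 W × 10 h × 30 d = 6,480 Wh = 6.48 kWh
ceiling fan: 85.9 W × 12 h × 30 d = 30,924 Wh = 30.92 kWh
Total energy = 217.7 + 6.48 + 30.92 = 255.1 kWh
Cost = 255.1 kWh × £0.167 = £42.60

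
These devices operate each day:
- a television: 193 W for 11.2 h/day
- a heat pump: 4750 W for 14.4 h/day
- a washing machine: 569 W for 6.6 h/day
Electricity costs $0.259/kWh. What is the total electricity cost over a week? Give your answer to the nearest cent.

$134.74

television: 193 W × 11.2 h × 7 d = 15,131 Wh = 15.13 kWh
heat pump: 4750 W × 14.4 h × 7 d = 478,800 Wh = 478.8 kWh
washing machine: 569 W × 6.6 h × 7 d = 26,288 Wh = 26.29 kWh
Total energy = 15.13 + 478.8 + 26.29 = 520.2 kWh
Cost = 520.2 kWh × $0.259 = $134.74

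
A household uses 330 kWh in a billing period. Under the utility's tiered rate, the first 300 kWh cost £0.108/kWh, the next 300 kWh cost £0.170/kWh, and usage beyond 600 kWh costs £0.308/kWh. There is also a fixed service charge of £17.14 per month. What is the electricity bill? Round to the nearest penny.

£54.64

First 300 kWh × £0.108 = £32.40
Next 30 kWh × £0.170 = £5.10
Remaining tier: 0 kWh (not reached)
Energy charge = £37.50; + service £17.14 = £54.64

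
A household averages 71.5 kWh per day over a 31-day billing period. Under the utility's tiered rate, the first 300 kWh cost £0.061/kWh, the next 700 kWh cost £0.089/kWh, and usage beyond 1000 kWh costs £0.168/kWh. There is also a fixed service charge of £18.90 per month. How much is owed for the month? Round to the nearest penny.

Usage = 71.5 kWh/day × 31 days = 2216.5 kWh
First 300 kWh × £0.061 = £18.30
Next 700 kWh × £0.089 = £62.30
Remaining 1216.5 kWh × £0.168 = £204.37
Energy charge = £284.97; + service £18.90 = £303.87

£303.87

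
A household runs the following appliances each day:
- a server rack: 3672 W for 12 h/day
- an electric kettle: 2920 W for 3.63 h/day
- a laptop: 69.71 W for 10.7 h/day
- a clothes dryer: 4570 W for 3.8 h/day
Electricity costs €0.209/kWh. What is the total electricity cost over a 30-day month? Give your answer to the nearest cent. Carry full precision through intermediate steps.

server rack: 3672 W × 12 h × 30 d = 1,321,920 Wh = 1,322 kWh
electric kettle: 2920 W × 3.63 h × 30 d = 317,988 Wh = 318 kWh
laptop: 69.71 W × 10.7 h × 30 d = 22,377 Wh = 22.38 kWh
clothes dryer: 4570 W × 3.8 h × 30 d = 520,980 Wh = 521 kWh
Total energy = 1,322 + 318 + 22.38 + 521 = 2,183 kWh
Cost = 2,183 kWh × €0.209 = €456.30

€456.30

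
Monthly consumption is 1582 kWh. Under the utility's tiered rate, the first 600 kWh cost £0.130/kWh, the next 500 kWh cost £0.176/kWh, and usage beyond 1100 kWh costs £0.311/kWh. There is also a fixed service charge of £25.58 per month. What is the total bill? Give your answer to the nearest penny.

£341.48

First 600 kWh × £0.130 = £78.00
Next 500 kWh × £0.176 = £88.00
Remaining 482 kWh × £0.311 = £149.90
Energy charge = £315.90; + service £25.58 = £341.48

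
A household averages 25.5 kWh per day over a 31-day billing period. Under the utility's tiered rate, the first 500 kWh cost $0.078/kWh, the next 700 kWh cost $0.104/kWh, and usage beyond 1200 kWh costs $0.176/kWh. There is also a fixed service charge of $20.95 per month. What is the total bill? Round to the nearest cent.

$90.16

Usage = 25.5 kWh/day × 31 days = 790.5 kWh
First 500 kWh × $0.078 = $39.00
Next 290.5 kWh × $0.104 = $30.21
Remaining tier: 0 kWh (not reached)
Energy charge = $69.21; + service $20.95 = $90.16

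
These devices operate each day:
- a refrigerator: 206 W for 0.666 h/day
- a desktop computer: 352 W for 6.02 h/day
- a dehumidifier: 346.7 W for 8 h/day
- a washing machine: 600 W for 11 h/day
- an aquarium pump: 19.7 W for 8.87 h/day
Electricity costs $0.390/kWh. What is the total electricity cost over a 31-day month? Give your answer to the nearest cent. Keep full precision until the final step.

$142.72

refrigerator: 206 W × 0.666 h × 31 d = 4,253 Wh = 4.253 kWh
desktop computer: 352 W × 6.02 h × 31 d = 65,690 Wh = 65.69 kWh
dehumidifier: 346.7 W × 8 h × 31 d = 85,982 Wh = 85.98 kWh
washing machine: 600 W × 11 h × 31 d = 204,600 Wh = 204.6 kWh
aquarium pump: 19.7 W × 8.87 h × 31 d = 5,417 Wh = 5.417 kWh
Total energy = 4.253 + 65.69 + 85.98 + 204.6 + 5.417 = 365.9 kWh
Cost = 365.9 kWh × $0.390 = $142.72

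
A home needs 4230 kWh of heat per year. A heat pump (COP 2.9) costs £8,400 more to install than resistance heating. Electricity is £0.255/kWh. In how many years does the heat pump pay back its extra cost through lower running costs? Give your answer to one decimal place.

Resistance: 4230 kWh × £0.255 = £1,078.65/yr
Heat pump: 4230 / 2.9 = 1459 kWh in → × £0.255 = £371.95/yr
Annual savings = £706.70
Payback = £8,400 / £706.70 = 11.9 years

11.9 years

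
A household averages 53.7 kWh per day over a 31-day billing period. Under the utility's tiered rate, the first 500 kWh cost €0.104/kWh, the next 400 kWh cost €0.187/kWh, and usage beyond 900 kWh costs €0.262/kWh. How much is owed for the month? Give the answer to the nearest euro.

Usage = 53.7 kWh/day × 31 days = 1664.7 kWh
First 500 kWh × €0.104 = €52.00
Next 400 kWh × €0.187 = €74.80
Remaining 764.7 kWh × €0.262 = €200.35
Total = €327.15 ≈ €327

€327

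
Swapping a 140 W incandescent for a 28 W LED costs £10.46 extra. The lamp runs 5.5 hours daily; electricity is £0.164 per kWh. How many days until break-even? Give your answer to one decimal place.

Power saved = 140 − 28 = 112 W
Daily energy saved = 112 W × 5.5 h = 616 Wh = 0.616 kWh
Daily savings = 0.616 × £0.164 = £0.1010
Payback = £10.46 / £0.1010 per day = 103.5 days

103.5 days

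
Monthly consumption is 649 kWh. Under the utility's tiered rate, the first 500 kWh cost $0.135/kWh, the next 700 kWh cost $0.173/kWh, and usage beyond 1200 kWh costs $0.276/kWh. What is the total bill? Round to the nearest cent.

$93.28

First 500 kWh × $0.135 = $67.50
Next 149 kWh × $0.173 = $25.78
Remaining tier: 0 kWh (not reached)
Total = $93.28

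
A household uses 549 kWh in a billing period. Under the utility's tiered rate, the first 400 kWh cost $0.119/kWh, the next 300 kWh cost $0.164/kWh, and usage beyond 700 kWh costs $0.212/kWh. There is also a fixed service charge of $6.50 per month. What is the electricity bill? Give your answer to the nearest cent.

First 400 kWh × $0.119 = $47.60
Next 149 kWh × $0.164 = $24.44
Remaining tier: 0 kWh (not reached)
Energy charge = $72.04; + service $6.50 = $78.54

$78.54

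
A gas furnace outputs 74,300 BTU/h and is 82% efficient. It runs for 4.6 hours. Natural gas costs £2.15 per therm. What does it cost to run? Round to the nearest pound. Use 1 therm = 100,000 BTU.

£9

Heat delivered = 74,300 BTU/h × 4.6 h = 341,780 BTU
Gas input = 341,780 / 0.82 = 416,805 BTU
= 416,805 / 100,000 = 4.168 therm
Cost = 4.168 × £2.15/therm = £8.96 ≈ £9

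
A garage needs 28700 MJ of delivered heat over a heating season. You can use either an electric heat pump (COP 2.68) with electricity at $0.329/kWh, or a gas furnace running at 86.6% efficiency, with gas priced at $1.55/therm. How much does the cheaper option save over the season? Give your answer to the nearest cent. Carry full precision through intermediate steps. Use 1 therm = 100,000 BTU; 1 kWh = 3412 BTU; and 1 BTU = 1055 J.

Heat load = 28700 MJ = 28,700,000,000 J / 1055 = 27,203,791 BTU
Gas: input = 27,203,791 / 0.866 = 31,413,154 BTU = 314.1 therm → 314.1 × $1.55 = $486.90
Heat pump: 27,203,791 BTU / 3412 = 7,973 kWh heat; / 2.68 = 2,975 kWh in → × $0.329 = $978.77
Difference = |$486.90 − $978.77| = $491.87

$491.87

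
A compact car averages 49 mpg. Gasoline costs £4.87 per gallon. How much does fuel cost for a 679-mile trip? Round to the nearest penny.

£67.48

Fuel = 679 mi / 49 mpg = 13.86 gal
Cost = 13.86 gal × £4.87/gal = £67.48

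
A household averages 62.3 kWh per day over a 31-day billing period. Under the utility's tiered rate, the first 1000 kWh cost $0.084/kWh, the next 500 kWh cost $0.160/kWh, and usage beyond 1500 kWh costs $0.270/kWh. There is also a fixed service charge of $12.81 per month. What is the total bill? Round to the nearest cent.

Usage = 62.3 kWh/day × 31 days = 1931.3 kWh
First 1000 kWh × $0.084 = $84.00
Next 500 kWh × $0.160 = $80.00
Remaining 431.3 kWh × $0.270 = $116.45
Energy charge = $280.45; + service $12.81 = $293.26

$293.26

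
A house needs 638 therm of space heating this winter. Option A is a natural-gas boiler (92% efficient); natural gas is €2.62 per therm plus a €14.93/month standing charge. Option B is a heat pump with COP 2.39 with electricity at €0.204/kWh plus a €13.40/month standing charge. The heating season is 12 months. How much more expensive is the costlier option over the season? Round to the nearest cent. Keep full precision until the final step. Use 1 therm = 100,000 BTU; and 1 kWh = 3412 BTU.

€239.23

Heat load = 638 therm × 100,000 = 63,800,000 BTU
Gas: input = 63,800,000 / 0.92 = 69,347,826 BTU = 693.5 therm → 693.5 × €2.62 = €1,816.91; + 12 × €14.93 standing = €1,996.07
Heat pump: 63,800,000 BTU / 3412 = 18,700 kWh heat; / 2.39 = 7,824 kWh in → × €0.204 = €1,596.04; + 12 × €13.40 standing = €1,756.84
Difference = |€1,996.07 − €1,756.84| = €239.23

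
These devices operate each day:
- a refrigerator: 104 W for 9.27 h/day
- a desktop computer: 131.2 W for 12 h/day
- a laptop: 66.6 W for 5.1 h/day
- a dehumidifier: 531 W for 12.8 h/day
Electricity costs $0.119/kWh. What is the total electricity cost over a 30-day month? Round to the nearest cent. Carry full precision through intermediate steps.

$34.54

refrigerator: 104 W × 9.27 h × 30 d = 28,922 Wh = 28.92 kWh
desktop computer: 131.2 W × 12 h × 30 d = 47,232 Wh = 47.23 kWh
laptop: 66.6 W × 5.1 h × 30 d = 10,190 Wh = 10.19 kWh
dehumidifier: 531 W × 12.8 h × 30 d = 203,904 Wh = 203.9 kWh
Total energy = 28.92 + 47.23 + 10.19 + 203.9 = 290.2 kWh
Cost = 290.2 kWh × $0.119 = $34.54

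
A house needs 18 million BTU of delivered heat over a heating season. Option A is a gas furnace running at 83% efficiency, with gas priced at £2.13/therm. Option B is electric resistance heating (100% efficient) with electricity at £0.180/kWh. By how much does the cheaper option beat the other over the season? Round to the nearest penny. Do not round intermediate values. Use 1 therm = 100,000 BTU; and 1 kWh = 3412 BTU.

Heat load = 18 × 10⁶ BTU = 18,000,000 BTU
Gas: input = 18,000,000 / 0.83 = 21,686,747 BTU = 216.9 therm → 216.9 × £2.13 = £461.93
Electric: 18,000,000 BTU / 3412 = 5,275 kWh → × £0.180 = £949.59
Difference = |£461.93 − £949.59| = £487.66

£487.66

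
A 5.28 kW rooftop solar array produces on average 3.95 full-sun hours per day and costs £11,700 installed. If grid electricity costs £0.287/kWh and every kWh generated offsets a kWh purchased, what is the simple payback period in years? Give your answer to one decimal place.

5.4 years

Daily generation = 5.28 kW × 3.95 h = 20.86 kWh
Annual generation = 20.86 × 365 = 7612.4 kWh
Annual savings = 7612.4 × £0.287 = £2,184.77
Payback = £11,700 / £2,184.77 = 5.36 years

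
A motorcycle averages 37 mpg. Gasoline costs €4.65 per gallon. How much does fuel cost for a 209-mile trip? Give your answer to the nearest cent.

€26.27

Fuel = 209 mi / 37 mpg = 5.649 gal
Cost = 5.649 gal × €4.65/gal = €26.27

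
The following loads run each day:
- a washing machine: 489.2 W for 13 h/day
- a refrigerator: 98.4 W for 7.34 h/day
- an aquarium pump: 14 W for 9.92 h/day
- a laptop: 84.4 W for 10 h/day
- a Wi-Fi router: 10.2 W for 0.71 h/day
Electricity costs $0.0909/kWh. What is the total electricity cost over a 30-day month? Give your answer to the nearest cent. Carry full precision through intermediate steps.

$22.01

washing machine: 489.2 W × 13 h × 30 d = 190,788 Wh = 190.8 kWh
refrigerator: 98.4 W × 7.34 h × 30 d = 21,668 Wh = 21.67 kWh
aquarium pump: 14 W × 9.92 h × 30 d = 4,166 Wh = 4.166 kWh
laptop: 84.4 W × 10 h × 30 d = 25,320 Wh = 25.32 kWh
Wi-Fi router: 10.2 W × 0.71 h × 30 d = 217 Wh = 0.2173 kWh
Total energy = 190.8 + 21.67 + 4.166 + 25.32 + 0.2173 = 242.2 kWh
Cost = 242.2 kWh × $0.0909 = $22.01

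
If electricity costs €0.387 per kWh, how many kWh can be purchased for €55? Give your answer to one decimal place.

142.1 kWh

€55 / €0.387 per kWh = 142.1 kWh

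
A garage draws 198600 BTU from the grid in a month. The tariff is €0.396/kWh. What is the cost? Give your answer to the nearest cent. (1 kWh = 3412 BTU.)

€23.05

198600 BTU × (0.00029308 kWh/BTU) = 58.21 kWh
Cost = 58.21 kWh × €0.396/kWh = €23.05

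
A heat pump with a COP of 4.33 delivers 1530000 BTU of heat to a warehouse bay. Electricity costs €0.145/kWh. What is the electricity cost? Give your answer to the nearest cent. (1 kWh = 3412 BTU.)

Heat delivered = 1,530,000 BTU / 3412 = 448.4 kWh
Electrical input = 448.4 kWh / 4.33 = 103.6 kWh
Cost = 103.6 × €0.145/kWh = €15.02

€15.02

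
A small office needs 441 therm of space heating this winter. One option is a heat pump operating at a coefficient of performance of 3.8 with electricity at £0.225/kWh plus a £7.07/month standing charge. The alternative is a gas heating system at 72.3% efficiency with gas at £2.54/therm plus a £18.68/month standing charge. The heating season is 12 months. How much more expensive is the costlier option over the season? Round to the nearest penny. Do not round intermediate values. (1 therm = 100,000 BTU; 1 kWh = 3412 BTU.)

£923.32

Heat load = 441 therm × 100,000 = 44,100,000 BTU
Gas: input = 44,100,000 / 0.723 = 60,995,851 BTU = 610 therm → 610 × £2.54 = £1,549.29; + 12 × £18.68 standing = £1,773.45
Heat pump: 44,100,000 BTU / 3412 = 12,920 kWh heat; / 3.8 = 3,401 kWh in → × £0.225 = £765.29; + 12 × £7.07 standing = £850.13
Difference = |£1,773.45 − £850.13| = £923.32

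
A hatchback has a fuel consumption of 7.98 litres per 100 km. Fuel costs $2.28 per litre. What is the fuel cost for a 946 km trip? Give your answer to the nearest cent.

$172.12

Fuel = 7.98 L/100 km × 946 km / 100 = 75.49 L
Cost = 75.49 L × $2.28/L = $172.12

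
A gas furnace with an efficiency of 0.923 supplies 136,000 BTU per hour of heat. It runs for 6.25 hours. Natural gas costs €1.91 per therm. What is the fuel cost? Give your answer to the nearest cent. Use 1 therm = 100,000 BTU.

€17.59

Heat delivered = 136,000 BTU/h × 6.25 h = 850,000 BTU
Gas input = 850,000 / 0.923 = 920,910 BTU
= 920,910 / 100,000 = 9.209 therm
Cost = 9.209 × €1.91/therm = €17.59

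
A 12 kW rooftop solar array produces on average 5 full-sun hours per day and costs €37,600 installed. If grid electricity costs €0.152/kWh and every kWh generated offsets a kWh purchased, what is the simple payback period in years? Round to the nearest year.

Daily generation = 12 kW × 5 h = 60 kWh
Annual generation = 60 × 365 = 21900 kWh
Annual savings = 21900 × €0.152 = €3,328.80
Payback = €37,600 / €3,328.80 = 11.3 years

11 years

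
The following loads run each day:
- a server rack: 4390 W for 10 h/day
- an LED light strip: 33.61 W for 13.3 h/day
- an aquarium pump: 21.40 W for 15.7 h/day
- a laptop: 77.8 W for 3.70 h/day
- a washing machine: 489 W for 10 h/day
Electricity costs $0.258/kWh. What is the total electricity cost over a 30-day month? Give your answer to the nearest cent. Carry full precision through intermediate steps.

server rack: 4390 W × 10 h × 30 d = 1,317,000 Wh = 1,317 kWh
LED light strip: 33.61 W × 13.3 h × 30 d = 13,410 Wh = 13.41 kWh
aquarium pump: 21.40 W × 15.7 h × 30 d = 10,079 Wh = 10.08 kWh
laptop: 77.8 W × 3.70 h × 30 d = 8,636 Wh = 8.636 kWh
washing machine: 489 W × 10 h × 30 d = 146,700 Wh = 146.7 kWh
Total energy = 1,317 + 13.41 + 10.08 + 8.636 + 146.7 = 1,496 kWh
Cost = 1,496 kWh × $0.258 = $385.92

$385.92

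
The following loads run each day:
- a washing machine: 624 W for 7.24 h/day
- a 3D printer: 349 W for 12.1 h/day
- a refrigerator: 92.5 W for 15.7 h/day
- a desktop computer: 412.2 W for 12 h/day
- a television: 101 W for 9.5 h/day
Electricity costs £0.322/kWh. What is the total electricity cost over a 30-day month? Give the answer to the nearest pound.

washing machine: 624 W × 7.24 h × 30 d = 135,533 Wh = 135.5 kWh
3D printer: 349 W × 12.1 h × 30 d = 126,687 Wh = 126.7 kWh
refrigerator: 92.5 W × 15.7 h × 30 d = 43,568 Wh = 43.57 kWh
desktop computer: 412.2 W × 12 h × 30 d = 148,392 Wh = 148.4 kWh
television: 101 W × 9.5 h × 30 d = 28,785 Wh = 28.79 kWh
Total energy = 135.5 + 126.7 + 43.57 + 148.4 + 28.79 = 483 kWh
Cost = 483 kWh × £0.322 = £155.51 ≈ £156

£156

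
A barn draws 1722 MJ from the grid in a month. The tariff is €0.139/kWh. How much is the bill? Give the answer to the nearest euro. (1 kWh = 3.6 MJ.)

€66

1722 MJ × (0.27778 kWh/MJ) = 478.3 kWh
Cost = 478.3 kWh × €0.139/kWh = €66.49 ≈ €66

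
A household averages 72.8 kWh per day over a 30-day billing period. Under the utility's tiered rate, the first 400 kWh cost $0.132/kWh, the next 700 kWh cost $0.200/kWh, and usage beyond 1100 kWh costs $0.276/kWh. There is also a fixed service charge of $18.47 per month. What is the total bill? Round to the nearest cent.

Usage = 72.8 kWh/day × 30 days = 2184 kWh
First 400 kWh × $0.132 = $52.80
Next 700 kWh × $0.200 = $140.00
Remaining 1084 kWh × $0.276 = $299.18
Energy charge = $491.98; + service $18.47 = $510.45

$510.45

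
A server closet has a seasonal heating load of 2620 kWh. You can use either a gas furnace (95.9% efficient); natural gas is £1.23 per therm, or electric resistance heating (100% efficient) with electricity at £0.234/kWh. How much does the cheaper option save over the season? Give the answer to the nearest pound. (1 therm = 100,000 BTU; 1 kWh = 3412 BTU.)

Heat load = 2620 kWh × 3412 = 8,939,440 BTU
Gas: input = 8,939,440 / 0.959 = 9,321,627 BTU = 93.22 therm → 93.22 × £1.23 = £114.66
Electric: 8,939,440 BTU / 3412 = 2,620 kWh → × £0.234 = £613.08
Difference = |£114.66 − £613.08| = £498.42 ≈ £498

£498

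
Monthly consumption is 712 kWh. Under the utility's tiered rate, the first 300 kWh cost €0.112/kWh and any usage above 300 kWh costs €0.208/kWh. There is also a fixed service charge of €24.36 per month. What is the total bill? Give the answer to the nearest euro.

€144

First 300 kWh × €0.112 = €33.60
Remaining 412 kWh × €0.208 = €85.70
Energy charge = €119.30; + service €24.36 = €143.66 ≈ €144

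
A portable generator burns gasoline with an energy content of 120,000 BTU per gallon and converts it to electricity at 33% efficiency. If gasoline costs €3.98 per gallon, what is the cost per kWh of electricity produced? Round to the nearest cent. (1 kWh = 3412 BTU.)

Electrical output per gallon = 120,000 BTU × 0.33 / 3412 BTU/kWh = 11.61 kWh
Cost per kWh = €3.98 / 11.61 kWh = €0.343

€0.34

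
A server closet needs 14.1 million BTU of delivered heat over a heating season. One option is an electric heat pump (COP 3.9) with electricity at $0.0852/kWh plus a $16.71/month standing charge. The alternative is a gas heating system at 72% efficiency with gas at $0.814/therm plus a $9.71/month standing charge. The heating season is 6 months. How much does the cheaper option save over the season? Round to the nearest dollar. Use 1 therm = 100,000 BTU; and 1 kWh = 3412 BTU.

Heat load = 14.1 × 10⁶ BTU = 14,100,000 BTU
Gas: input = 14,100,000 / 0.720 = 19,583,333 BTU = 195.8 therm → 195.8 × $0.814 = $159.41; + 6 × $9.71 standing = $217.67
Heat pump: 14,100,000 BTU / 3412 = 4,132 kWh heat; / 3.9 = 1,060 kWh in → × $0.0852 = $90.28; + 6 × $16.71 standing = $190.54
Difference = |$217.67 − $190.54| = $27.13 ≈ $27

$27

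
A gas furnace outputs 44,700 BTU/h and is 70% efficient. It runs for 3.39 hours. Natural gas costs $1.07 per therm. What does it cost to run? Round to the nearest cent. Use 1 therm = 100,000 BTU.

$2.32

Heat delivered = 44,700 BTU/h × 3.39 h = 151,533 BTU
Gas input = 151,533 / 0.70 = 216,476 BTU
= 216,476 / 100,000 = 2.165 therm
Cost = 2.165 × $1.07/therm = $2.32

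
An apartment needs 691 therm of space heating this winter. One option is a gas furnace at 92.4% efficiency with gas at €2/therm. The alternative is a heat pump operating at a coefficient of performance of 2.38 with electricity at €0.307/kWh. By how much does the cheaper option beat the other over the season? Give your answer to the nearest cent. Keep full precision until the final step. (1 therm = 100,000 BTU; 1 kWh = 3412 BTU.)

€1116.67

Heat load = 691 therm × 100,000 = 69,100,000 BTU
Gas: input = 69,100,000 / 0.924 = 74,783,550 BTU = 747.8 therm → 747.8 × €2 = €1,495.67
Heat pump: 69,100,000 BTU / 3412 = 20,250 kWh heat; / 2.38 = 8,509 kWh in → × €0.307 = €2,612.34
Difference = |€1,495.67 − €2,612.34| = €1,116.67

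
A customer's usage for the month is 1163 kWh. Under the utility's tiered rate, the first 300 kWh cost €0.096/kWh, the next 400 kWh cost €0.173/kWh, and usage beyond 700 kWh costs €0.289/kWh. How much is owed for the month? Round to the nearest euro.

First 300 kWh × €0.096 = €28.80
Next 400 kWh × €0.173 = €69.20
Remaining 463 kWh × €0.289 = €133.81
Total = €231.81 ≈ €232

€232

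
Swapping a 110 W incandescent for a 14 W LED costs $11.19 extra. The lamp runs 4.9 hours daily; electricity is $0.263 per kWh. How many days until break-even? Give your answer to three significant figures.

90.4 days

Power saved = 110 − 14 = 96 W
Daily energy saved = 96 W × 4.9 h = 470.4 Wh = 0.4704 kWh
Daily savings = 0.4704 × $0.263 = $0.1237
Payback = $11.19 / $0.1237 per day = 90.45 days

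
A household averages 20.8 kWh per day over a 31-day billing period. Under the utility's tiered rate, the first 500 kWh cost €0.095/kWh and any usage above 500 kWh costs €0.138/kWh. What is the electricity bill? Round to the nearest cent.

€67.48

Usage = 20.8 kWh/day × 31 days = 644.8 kWh
First 500 kWh × €0.095 = €47.50
Remaining 144.8 kWh × €0.138 = €19.98
Total = €67.48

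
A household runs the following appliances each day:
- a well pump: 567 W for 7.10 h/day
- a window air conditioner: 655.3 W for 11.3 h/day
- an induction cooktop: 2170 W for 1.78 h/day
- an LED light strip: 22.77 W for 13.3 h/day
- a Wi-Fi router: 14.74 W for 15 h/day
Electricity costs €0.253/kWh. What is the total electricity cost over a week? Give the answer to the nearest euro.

€28

well pump: 567 W × 7.10 h × 7 d = 28,180 Wh = 28.18 kWh
window air conditioner: 655.3 W × 11.3 h × 7 d = 51,834 Wh = 51.83 kWh
induction cooktop: 2170 W × 1.78 h × 7 d = 27,038 Wh = 27.04 kWh
LED light strip: 22.77 W × 13.3 h × 7 d = 2,120 Wh = 2.12 kWh
Wi-Fi router: 14.74 W × 15 h × 7 d = 1,548 Wh = 1.548 kWh
Total energy = 28.18 + 51.83 + 27.04 + 2.12 + 1.548 = 110.7 kWh
Cost = 110.7 kWh × €0.253 = €28.01 ≈ €28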